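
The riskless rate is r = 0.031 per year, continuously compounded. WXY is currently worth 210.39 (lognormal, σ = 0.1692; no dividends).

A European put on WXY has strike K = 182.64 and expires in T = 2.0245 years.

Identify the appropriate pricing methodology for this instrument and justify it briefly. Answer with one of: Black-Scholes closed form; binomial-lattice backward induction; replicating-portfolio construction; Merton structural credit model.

framework: Black-Scholes closed form

Key observation: a European-exercise option on WXY struck at 182.64 — a GBM underlying with constant parameters — admits an analytic price: the data contain no early exercise, no discrete tree, no debt structure.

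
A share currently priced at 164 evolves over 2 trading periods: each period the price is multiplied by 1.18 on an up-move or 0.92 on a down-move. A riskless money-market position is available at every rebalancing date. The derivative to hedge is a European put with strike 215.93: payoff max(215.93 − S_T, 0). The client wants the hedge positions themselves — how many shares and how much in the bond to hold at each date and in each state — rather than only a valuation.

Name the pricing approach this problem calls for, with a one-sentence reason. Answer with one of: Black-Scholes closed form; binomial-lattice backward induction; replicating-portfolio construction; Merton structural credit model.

Key observation: a price alone would not answer the question — the per-node share/bond construction on the spot-164, 1.18/0.92 tree is required, and only the replicating-portfolio method yields it.

framework: replicating-portfolio construction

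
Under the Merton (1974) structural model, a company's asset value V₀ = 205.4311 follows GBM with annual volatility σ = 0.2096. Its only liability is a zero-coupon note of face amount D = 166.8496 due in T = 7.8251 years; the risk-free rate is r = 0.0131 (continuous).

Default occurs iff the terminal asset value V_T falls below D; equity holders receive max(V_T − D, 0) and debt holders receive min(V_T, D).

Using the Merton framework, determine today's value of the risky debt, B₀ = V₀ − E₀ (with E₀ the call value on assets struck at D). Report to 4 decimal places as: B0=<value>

Work the structural quantities from V₀ = 205.4311 against face 166.8496:
d₁ = [ln(V₀/D) + (r + σ²/2)T] / (σ√T)
   = [ln(205.4311/166.8496) + (0.0131 + 0.5·0.2096²)·7.8251] / (0.2096·√7.8251)
   = [0.208018 + 0.274396] / 0.586322 = 0.822779
d₂ = d₁ − σ√T = 0.822779 − 0.586322 = 0.236457
N(d₁) = 0.794683,  N(d₂) = 0.593461,  e^(−rT) = 0.902570
E₀ = V₀·N(d₁) − D·e^(−rT)·N(d₂)
   = 205.4311·0.794683 − 166.8496·0.902570·0.593461 = 73.881289
B₀ = V₀ − E₀ = 205.4311 − 73.881289 = 131.549811

B0=131.5498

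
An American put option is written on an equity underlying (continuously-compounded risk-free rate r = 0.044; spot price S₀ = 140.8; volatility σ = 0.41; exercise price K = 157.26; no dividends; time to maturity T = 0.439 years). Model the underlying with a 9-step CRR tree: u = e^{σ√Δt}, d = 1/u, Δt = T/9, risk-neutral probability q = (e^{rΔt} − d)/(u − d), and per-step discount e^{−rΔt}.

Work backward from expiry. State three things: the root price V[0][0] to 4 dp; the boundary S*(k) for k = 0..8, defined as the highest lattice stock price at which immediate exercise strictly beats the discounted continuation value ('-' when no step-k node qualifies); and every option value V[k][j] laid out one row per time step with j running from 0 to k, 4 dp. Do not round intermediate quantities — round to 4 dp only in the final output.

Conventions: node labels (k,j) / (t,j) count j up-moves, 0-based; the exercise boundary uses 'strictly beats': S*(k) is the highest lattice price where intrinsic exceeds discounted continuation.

price = 24.0481
boundary = - - - 107.3062 98.0164 107.3062 117.4764 128.6106 140.8000
tree:
24.0481
31.6440 16.2232
40.4023 22.6389 9.5962
49.9538 30.6075 14.4188 4.6033
59.2436 39.9052 21.0347 7.5747 1.5213
67.7291 49.9538 29.5893 12.1957 2.7834 0.2102
75.4800 59.2436 39.7836 19.0759 5.0660 0.4125 0.0000
82.5599 67.7291 49.9538 28.6494 9.1645 0.8093 0.0000 0.0000
89.0269 75.4800 59.2436 39.7836 16.4600 1.5878 0.0000 0.0000 0.0000
94.9340 82.5599 67.7291 49.9538 28.6494 3.1153 0.0000 0.0000 0.0000 0.0000

params: Δt=0.04878 u=1.09478 d=0.91343 q=0.48923 e^(-rΔt)=0.99786
t_9 payoffs: 94.9340 82.5599 67.7291 49.9538 28.6494 3.1153 0.0000 0.0000 0.0000 0.0000
t_8: node(8,0) S=68.2331 payoff=89.0269 vs cont=88.6897 → 89.0269 [stop]  node(8,1) S=81.7800 payoff=75.4800 vs cont=75.1429 → 75.4800 [stop]  node(8,2) S=98.0164 payoff=59.2436 vs cont=58.9064 → 59.2436 [stop]  node(8,3) S=117.4764 payoff=39.7836 vs cont=39.4464 → 39.7836 [stop]  node(8,4) S=140.8000 payoff=16.4600 vs cont=16.1228 → 16.4600 [stop]  node(8,5) S=168.7542 payoff=0.0000 vs cont=1.5878 → 1.5878 [wait]  node(8,6) S=202.2583 payoff=0.0000 vs cont=0.0000 → 0.0000 [wait]  node(8,7) S=242.4144 payoff=0.0000 vs cont=0.0000 → 0.0000 [wait]  node(8,8) S=290.5429 payoff=0.0000 vs cont=0.0000 → 0.0000 [wait]  ⇒ S*(8)=140.8000
t_7: node(7,0) S=74.7001 payoff=82.5599 vs cont=82.2228 → 82.5599 [stop]  node(7,1) S=89.5309 payoff=67.7291 vs cont=67.3920 → 67.7291 [stop]  node(7,2) S=107.3062 payoff=49.9538 vs cont=49.6166 → 49.9538 [stop]  node(7,3) S=128.6106 payoff=28.6494 vs cont=28.3123 → 28.6494 [stop]  node(7,4) S=154.1447 payoff=3.1153 vs cont=9.1645 → 9.1645 [wait]  node(7,5) S=184.7483 payoff=0.0000 vs cont=0.8093 → 0.8093 [wait]  node(7,6) S=221.4279 payoff=0.0000 vs cont=0.0000 → 0.0000 [wait]  node(7,7) S=265.3898 payoff=0.0000 vs cont=0.0000 → 0.0000 [wait]  ⇒ S*(7)=128.6106
t_6: node(6,0) S=81.7800 payoff=75.4800 vs cont=75.1429 → 75.4800 [stop]  node(6,1) S=98.0164 payoff=59.2436 vs cont=58.9064 → 59.2436 [stop]  node(6,2) S=117.4764 payoff=39.7836 vs cont=39.4464 → 39.7836 [stop]  node(6,3) S=140.8000 payoff=16.4600 vs cont=19.0759 → 19.0759 [wait]  node(6,4) S=168.7542 payoff=0.0000 vs cont=5.0660 → 5.0660 [wait]  node(6,5) S=202.2583 payoff=0.0000 vs cont=0.4125 → 0.4125 [wait]  node(6,6) S=242.4144 payoff=0.0000 vs cont=0.0000 → 0.0000 [wait]  ⇒ S*(6)=117.4764
t_5: node(5,0) S=89.5309 payoff=67.7291 vs cont=67.3920 → 67.7291 [stop]  node(5,1) S=107.3062 payoff=49.9538 vs cont=49.6166 → 49.9538 [stop]  node(5,2) S=128.6106 payoff=28.6494 vs cont=29.5893 → 29.5893 [wait]  node(5,3) S=154.1447 payoff=3.1153 vs cont=12.1957 → 12.1957 [wait]  node(5,4) S=184.7483 payoff=0.0000 vs cont=2.7834 → 2.7834 [wait]  node(5,5) S=221.4279 payoff=0.0000 vs cont=0.2102 → 0.2102 [wait]  ⇒ S*(5)=107.3062
t_4: node(4,0) S=98.0164 payoff=59.2436 vs cont=58.9064 → 59.2436 [stop]  node(4,1) S=117.4764 payoff=39.7836 vs cont=39.9052 → 39.9052 [wait]  node(4,2) S=140.8000 payoff=16.4600 vs cont=21.0347 → 21.0347 [wait]  node(4,3) S=168.7542 payoff=0.0000 vs cont=7.5747 → 7.5747 [wait]  node(4,4) S=202.2583 payoff=0.0000 vs cont=1.5213 → 1.5213 [wait]  ⇒ S*(4)=98.0164
t_3: node(3,0) S=107.3062 payoff=49.9538 vs cont=49.6760 → 49.9538 [stop]  node(3,1) S=128.6106 payoff=28.6494 vs cont=30.6075 → 30.6075 [wait]  node(3,2) S=154.1447 payoff=3.1153 vs cont=14.4188 → 14.4188 [wait]  node(3,3) S=184.7483 payoff=0.0000 vs cont=4.6033 → 4.6033 [wait]  ⇒ S*(3)=107.3062
t_2: node(2,0) S=117.4764 payoff=39.7836 vs cont=40.4023 → 40.4023 [wait]  node(2,1) S=140.8000 payoff=16.4600 vs cont=22.6389 → 22.6389 [wait]  node(2,2) S=168.7542 payoff=0.0000 vs cont=9.5962 → 9.5962 [wait]  ⇒ S*(2)=-
t_1: node(1,0) S=128.6106 payoff=28.6494 vs cont=31.6440 → 31.6440 [wait]  node(1,1) S=154.1447 payoff=3.1153 vs cont=16.2232 → 16.2232 [wait]  ⇒ S*(1)=-
t_0: node(0,0) S=140.8000 payoff=16.4600 vs cont=24.0481 → 24.0481 [wait]  ⇒ S*(0)=-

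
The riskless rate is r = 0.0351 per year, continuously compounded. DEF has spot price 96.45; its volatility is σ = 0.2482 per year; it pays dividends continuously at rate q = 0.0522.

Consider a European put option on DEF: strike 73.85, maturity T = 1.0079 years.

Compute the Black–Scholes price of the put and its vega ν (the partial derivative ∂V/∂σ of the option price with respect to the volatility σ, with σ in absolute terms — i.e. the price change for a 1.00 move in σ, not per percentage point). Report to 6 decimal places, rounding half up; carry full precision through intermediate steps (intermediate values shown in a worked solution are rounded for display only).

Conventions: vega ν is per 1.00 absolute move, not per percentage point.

price = 1.661137
ν = 19.423026

σ√T = 0.2482·√1.0079 = 0.249178
d₁ = (ln(S/K) + (r−q+σ²/2)T) / (σ√T) = (ln(96.45/73.85) + (0.0351−0.0522+0.2482²/2)·1.0079) / 0.249178 = (0.266989 + 0.013810) / 0.249178 = 1.126898
d₂ = d₁ − σ√T = 1.126898 − 0.249178 = 0.877719
e^{−rT} = 0.965241
e^{−qT} = 0.948748
N(−d₁) = 0.129893,  N(−d₂) = 0.190048
Put price V = K·e^{−rT}·N(−d₂) − S·e^{−qT}·N(−d₁) = 13.547210 − 11.886073 = 1.661137
φ(d₁) = (1/√(2π))·e^{−d₁²/2} = 0.211424
ν = S·e^{−qT}·φ(d₁)·√T = 19.423026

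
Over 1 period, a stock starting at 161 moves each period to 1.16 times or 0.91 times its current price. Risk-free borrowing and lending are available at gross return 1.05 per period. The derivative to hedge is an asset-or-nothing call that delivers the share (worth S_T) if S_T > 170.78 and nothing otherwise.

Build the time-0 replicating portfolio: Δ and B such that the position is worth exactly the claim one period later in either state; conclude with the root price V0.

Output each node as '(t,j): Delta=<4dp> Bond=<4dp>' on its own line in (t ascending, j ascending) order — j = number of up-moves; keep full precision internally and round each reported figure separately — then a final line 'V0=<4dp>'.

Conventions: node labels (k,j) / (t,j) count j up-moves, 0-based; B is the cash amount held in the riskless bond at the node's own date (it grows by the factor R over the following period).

Arbitrage-free pricing uses the up-move probability p* = (R−d)/(u−d) = 0.5600, discounting each step at R = 1.05.
Terminal payoffs: V(1,0)=0.0000, V(1,1)=186.7600
Node (0,0) S=161.0000: V=(p*·186.7600+(1−p*)·0.0000)/1.05=99.6053; Δ=(186.7600−0.0000)/(186.7600−146.5100)=4.6400; B=V−Δ·S=-647.4347
As a check, the time-0 holding Δ(0,0)·S0 + B(0,0) comes to 99.6053 — exactly V0.

(0,0): Delta=4.6400 Bond=-647.4347
V0=99.6053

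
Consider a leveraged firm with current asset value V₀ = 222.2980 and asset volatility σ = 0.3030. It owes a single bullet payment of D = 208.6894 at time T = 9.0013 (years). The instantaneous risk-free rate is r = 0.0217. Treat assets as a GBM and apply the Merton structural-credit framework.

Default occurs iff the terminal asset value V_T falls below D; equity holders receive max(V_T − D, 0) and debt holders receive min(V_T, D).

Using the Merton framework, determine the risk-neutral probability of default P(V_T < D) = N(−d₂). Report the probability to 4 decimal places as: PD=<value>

PD=0.5676

With assets at 222.2980 and a single debt payment of 208.6894 at 9.0013 years:
d₁ = [ln(V₀/D) + (r + σ²/2)T] / (σ√T)
   = [ln(222.2980/208.6894) + (0.0217 + 0.5·0.3030²)·9.0013] / (0.3030·√9.0013)
   = [0.063172 + 0.608528] / 0.909066 = 0.738891
d₂ = d₁ − σ√T = 0.738891 − 0.909066 = -0.170175
risk-neutral PD = N(−d₂) = N(0.170175) = 0.567564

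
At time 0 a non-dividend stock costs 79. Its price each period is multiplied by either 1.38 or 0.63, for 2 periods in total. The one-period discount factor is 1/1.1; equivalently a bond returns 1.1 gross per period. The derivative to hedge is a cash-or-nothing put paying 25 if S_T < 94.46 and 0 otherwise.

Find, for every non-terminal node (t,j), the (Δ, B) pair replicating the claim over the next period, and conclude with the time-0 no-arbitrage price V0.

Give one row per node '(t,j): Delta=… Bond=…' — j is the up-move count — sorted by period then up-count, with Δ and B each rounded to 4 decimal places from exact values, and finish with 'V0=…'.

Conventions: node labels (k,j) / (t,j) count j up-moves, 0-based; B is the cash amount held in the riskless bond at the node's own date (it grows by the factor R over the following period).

No-arbitrage ⇒ martingale measure with p* = (R−d)/(u−d) = 0.6267.
Expiry values: V(2,0)=25.0000, V(2,1)=25.0000, V(2,2)=0.0000
(1,0): S=49.7700. Δ = (V_up−V_dn)/(S_up−S_dn) = (25.0000−25.0000)/(68.6826−31.3551) = 0.0000. V = [p*·25.0000 + (1−p*)·25.0000]/1.1 = 22.7273. B = V − Δ·S = 22.7273.
(1,1): S=109.0200. Δ = (V_up−V_dn)/(S_up−S_dn) = (0.0000−25.0000)/(150.4476−68.6826) = -0.3058. V = [p*·0.0000 + (1−p*)·25.0000]/1.1 = 8.4848. B = V − Δ·S = 41.8182.
(0,0): S=79.0000. Δ = (V_up−V_dn)/(S_up−S_dn) = (8.4848−22.7273)/(109.0200−49.7700) = -0.2404. V = [p*·8.4848 + (1−p*)·22.7273]/1.1 = 12.5473. B = V − Δ·S = 31.5372.
Sanity check at the root: Δ(0,0)·S0 + B(0,0) reproduces V0 = 12.5473.

(0,0): Delta=-0.2404 Bond=31.5372
(1,0): Delta=0.0000 Bond=22.7273
(1,1): Delta=-0.3058 Bond=41.8182
V0=12.5473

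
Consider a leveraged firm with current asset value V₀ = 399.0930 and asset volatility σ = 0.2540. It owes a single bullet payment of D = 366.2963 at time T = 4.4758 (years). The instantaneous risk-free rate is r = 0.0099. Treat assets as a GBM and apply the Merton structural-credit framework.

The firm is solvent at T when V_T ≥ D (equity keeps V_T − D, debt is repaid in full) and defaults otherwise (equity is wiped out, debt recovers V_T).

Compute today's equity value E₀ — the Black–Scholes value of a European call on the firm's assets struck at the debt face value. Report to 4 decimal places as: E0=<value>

E0=105.9745

With assets at 399.0930 and a single debt payment of 366.2963 at 4.4758 years:
d₁ = [ln(V₀/D) + (r + σ²/2)T] / (σ√T)
   = [ln(399.0930/366.2963) + (0.0099 + 0.5·0.2540²)·4.4758] / (0.2540·√4.4758)
   = [0.085752 + 0.188691] / 0.537365 = 0.510720
d₂ = d₁ − σ√T = 0.510720 − 0.537365 = -0.026645
N(d₁) = 0.695226,  N(d₂) = 0.489371,  e^(−rT) = 0.956657
E₀ = V₀·N(d₁) − D·e^(−rT)·N(d₂)
   = 399.0930·0.695226 − 366.2963·0.956657·0.489371 = 105.974456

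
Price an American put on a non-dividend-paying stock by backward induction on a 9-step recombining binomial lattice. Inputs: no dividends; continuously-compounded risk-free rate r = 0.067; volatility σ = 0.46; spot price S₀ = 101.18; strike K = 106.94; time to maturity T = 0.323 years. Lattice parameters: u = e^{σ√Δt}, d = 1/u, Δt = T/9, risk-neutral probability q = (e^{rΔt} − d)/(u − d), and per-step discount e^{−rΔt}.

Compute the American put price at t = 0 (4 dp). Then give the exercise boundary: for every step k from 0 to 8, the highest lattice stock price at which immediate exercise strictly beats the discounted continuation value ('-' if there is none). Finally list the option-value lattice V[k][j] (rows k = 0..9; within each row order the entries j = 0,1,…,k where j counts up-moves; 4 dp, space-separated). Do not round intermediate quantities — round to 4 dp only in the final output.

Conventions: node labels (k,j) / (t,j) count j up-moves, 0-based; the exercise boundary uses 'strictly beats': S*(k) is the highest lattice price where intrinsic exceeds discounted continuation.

Δt=0.03589, u=1.09105, d=0.91655, q=0.49202, disc=e^(-rΔt)=0.99760
k=9 terminal: V=max(K-S,0) → 60.7573 51.9642 41.4969 29.0367 14.2040 0.0000 0.0000 0.0000 0.0000 0.0000
k=8: j=0 S=50.3878 intr=56.5522 cont=56.2954 V=56.5522[EX]; j=1 S=59.9815 intr=46.9585 cont=46.7016 V=46.9585[EX]; j=2 S=71.4019 intr=35.5381 cont=35.2812 V=35.5381[EX]; j=3 S=84.9967 intr=21.9433 cont=21.6864 V=21.9433[EX]; j=4 S=101.1800 intr=5.7600 cont=7.1980 V=7.1980[hold]; j=5 S=120.4445 intr=0.0000 cont=0.0000 V=0.0000[hold]; j=6 S=143.3770 intr=0.0000 cont=0.0000 V=0.0000[hold]; j=7 S=170.6757 intr=0.0000 cont=0.0000 V=0.0000[hold]; j=8 S=203.1722 intr=0.0000 cont=0.0000 V=0.0000[hold]  S*(8)=84.9967
k=7: j=0 S=54.9758 intr=51.9642 cont=51.7074 V=51.9642[EX]; j=1 S=65.4431 intr=41.4969 cont=41.2401 V=41.4969[EX]; j=2 S=77.9033 intr=29.0367 cont=28.7798 V=29.0367[EX]; j=3 S=92.7360 intr=14.2040 cont=14.6529 V=14.6529[hold]; j=4 S=110.3928 intr=0.0000 cont=3.6476 V=3.6476[hold]; j=5 S=131.4115 intr=0.0000 cont=0.0000 V=0.0000[hold]; j=6 S=156.4320 intr=0.0000 cont=0.0000 V=0.0000[hold]; j=7 S=186.2164 intr=0.0000 cont=0.0000 V=0.0000[hold]  S*(7)=77.9033
k=6: j=0 S=59.9815 intr=46.9585 cont=46.7016 V=46.9585[EX]; j=1 S=71.4019 intr=35.5381 cont=35.2812 V=35.5381[EX]; j=2 S=84.9967 intr=21.9433 cont=21.9068 V=21.9433[EX]; j=3 S=101.1800 intr=5.7600 cont=9.2159 V=9.2159[hold]; j=4 S=120.4445 intr=0.0000 cont=1.8485 V=1.8485[hold]; j=5 S=143.3770 intr=0.0000 cont=0.0000 V=0.0000[hold]; j=6 S=170.6757 intr=0.0000 cont=0.0000 V=0.0000[hold]  S*(6)=84.9967
k=5: j=0 S=65.4431 intr=41.4969 cont=41.2401 V=41.4969[EX]; j=1 S=77.9033 intr=29.0367 cont=28.7798 V=29.0367[EX]; j=2 S=92.7360 intr=14.2040 cont=15.6434 V=15.6434[hold]; j=3 S=110.3928 intr=0.0000 cont=5.5775 V=5.5775[hold]; j=4 S=131.4115 intr=0.0000 cont=0.9367 V=0.9367[hold]; j=5 S=156.4320 intr=0.0000 cont=0.0000 V=0.0000[hold]  S*(5)=77.9033
k=4: j=0 S=71.4019 intr=35.5381 cont=35.2812 V=35.5381[EX]; j=1 S=84.9967 intr=21.9433 cont=22.3930 V=22.3930[hold]; j=2 S=101.1800 intr=5.7600 cont=10.6651 V=10.6651[hold]; j=3 S=120.4445 intr=0.0000 cont=3.2862 V=3.2862[hold]; j=4 S=143.3770 intr=0.0000 cont=0.4747 V=0.4747[hold]  S*(4)=71.4019
k=3: j=0 S=77.9033 intr=29.0367 cont=29.0006 V=29.0367[EX]; j=1 S=92.7360 intr=14.2040 cont=16.5827 V=16.5827[hold]; j=2 S=110.3928 intr=0.0000 cont=7.0176 V=7.0176[hold]; j=3 S=131.4115 intr=0.0000 cont=1.8983 V=1.8983[hold]  S*(3)=77.9033
k=2: j=0 S=84.9967 intr=21.9433 cont=22.8540 V=22.8540[hold]; j=1 S=101.1800 intr=5.7600 cont=11.8479 V=11.8479[hold]; j=2 S=120.4445 intr=0.0000 cont=4.4880 V=4.4880[hold]  S*(2)=-
k=1: j=0 S=92.7360 intr=14.2040 cont=17.3969 V=17.3969[hold]; j=1 S=110.3928 intr=0.0000 cont=8.2069 V=8.2069[hold]  S*(1)=-
k=0: j=0 S=101.1800 intr=5.7600 cont=12.8443 V=12.8443[hold]  S*(0)=-

price = 12.8443
boundary = - - - 77.9033 71.4019 77.9033 84.9967 77.9033 84.9967
tree:
12.8443
17.3969 8.2069
22.8540 11.8479 4.4880
29.0367 16.5827 7.0176 1.8983
35.5381 22.3930 10.6651 3.2862 0.4747
41.4969 29.0367 15.6434 5.5775 0.9367 0.0000
46.9585 35.5381 21.9433 9.2159 1.8485 0.0000 0.0000
51.9642 41.4969 29.0367 14.6529 3.6476 0.0000 0.0000 0.0000
56.5522 46.9585 35.5381 21.9433 7.1980 0.0000 0.0000 0.0000 0.0000
60.7573 51.9642 41.4969 29.0367 14.2040 0.0000 0.0000 0.0000 0.0000 0.0000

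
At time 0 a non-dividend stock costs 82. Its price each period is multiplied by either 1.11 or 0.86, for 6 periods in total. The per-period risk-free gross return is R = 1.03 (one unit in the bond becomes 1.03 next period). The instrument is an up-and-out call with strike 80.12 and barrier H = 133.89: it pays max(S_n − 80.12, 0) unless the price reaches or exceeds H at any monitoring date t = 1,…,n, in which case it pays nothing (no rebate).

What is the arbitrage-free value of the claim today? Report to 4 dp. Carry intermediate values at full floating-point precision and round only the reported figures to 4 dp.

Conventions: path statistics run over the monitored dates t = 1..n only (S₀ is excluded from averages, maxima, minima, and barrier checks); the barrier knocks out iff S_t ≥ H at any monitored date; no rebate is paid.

price = 10.8276

No-arbitrage gives p* = (R−d)/(u−d) = 0.6800: enumerate every path, weight its payoff by its p*-probability, and discount by R^6.
Enumerate all 2^6 = 64 price paths (U = up ×1.11, D = down ×0.86); each path with k up-moves has probability p*^k·(1−p*)^(6−k).
DDDDDD: M=70.5200, payoff=0.0000, prob=0.001074
UDDDDD: M=91.0200, payoff=0.0000, prob=0.002282
DUDDDD: M=78.2772, payoff=0.0000, prob=0.002282
UUDDDD: M=101.0322, payoff=0.0000, prob=0.004849
DDUDDD: M=70.5200, payoff=0.0000, prob=0.002282
UDUDDD: M=91.0200, payoff=0.0000, prob=0.004849
DUUDDD: M=86.8877, payoff=0.0000, prob=0.004849
UUUDDD: M=112.1457, payoff=0.0000, prob=0.010303
DDDUDD: M=70.5200, payoff=0.0000, prob=0.002282
UDDUDD: M=91.0200, payoff=0.0000, prob=0.004849
DUDUDD: M=78.2772, payoff=0.0000, prob=0.004849
UUDUDD: M=101.0322, payoff=0.0000, prob=0.010303
DDUUDD: M=74.7234, payoff=0.0000, prob=0.004849
UDUUDD: M=96.4453, payoff=0.0000, prob=0.010303
DUUUDD: M=96.4453, payoff=0.0000, prob=0.010303
UUUUDD: M=124.4818, payoff=11.9467, prob=0.021895
DDDDUD: M=70.5200, payoff=0.0000, prob=0.002282
UDDDUD: M=91.0200, payoff=0.0000, prob=0.004849
DUDDUD: M=78.2772, payoff=0.0000, prob=0.004849
UUDDUD: M=101.0322, payoff=0.0000, prob=0.010303
DDUDUD: M=70.5200, payoff=0.0000, prob=0.004849
UDUDUD: M=91.0200, payoff=0.0000, prob=0.010303
DUUDUD: M=86.8877, payoff=0.0000, prob=0.010303
UUUDUD: M=112.1457, payoff=11.9467, prob=0.021895
DDDUUD: M=70.5200, payoff=0.0000, prob=0.004849
UDDUUD: M=91.0200, payoff=0.0000, prob=0.010303
DUDUUD: M=82.9430, payoff=0.0000, prob=0.010303
UUDUUD: M=107.0543, payoff=11.9467, prob=0.021895
DDUUUD: M=82.9430, payoff=0.0000, prob=0.010303
UDUUUD: M=107.0543, payoff=11.9467, prob=0.021895
DUUUUD: M=107.0543, payoff=11.9467, prob=0.021895
UUUUUD: M=138.1748, payoff=0.0000, prob=0.046526
DDDDDU: M=70.5200, payoff=0.0000, prob=0.002282
UDDDDU: M=91.0200, payoff=0.0000, prob=0.004849
DUDDDU: M=78.2772, payoff=0.0000, prob=0.004849
UUDDDU: M=101.0322, payoff=0.0000, prob=0.010303
DDUDDU: M=70.5200, payoff=0.0000, prob=0.004849
UDUDDU: M=91.0200, payoff=0.0000, prob=0.010303
DUUDDU: M=86.8877, payoff=0.0000, prob=0.010303
UUUDDU: M=112.1457, payoff=11.9467, prob=0.021895
DDDUDU: M=70.5200, payoff=0.0000, prob=0.004849
UDDUDU: M=91.0200, payoff=0.0000, prob=0.010303
DUDUDU: M=78.2772, payoff=0.0000, prob=0.010303
UUDUDU: M=101.0322, payoff=11.9467, prob=0.021895
DDUUDU: M=74.7234, payoff=0.0000, prob=0.010303
UDUUDU: M=96.4453, payoff=11.9467, prob=0.021895
DUUUDU: M=96.4453, payoff=11.9467, prob=0.021895
UUUUDU: M=124.4818, payoff=38.7103, prob=0.046526
DDDDUU: M=70.5200, payoff=0.0000, prob=0.004849
UDDDUU: M=91.0200, payoff=0.0000, prob=0.010303
DUDDUU: M=78.2772, payoff=0.0000, prob=0.010303
UUDDUU: M=101.0322, payoff=11.9467, prob=0.021895
DDUDUU: M=71.3310, payoff=0.0000, prob=0.010303
UDUDUU: M=92.0667, payoff=11.9467, prob=0.021895
DUUDUU: M=92.0667, payoff=11.9467, prob=0.021895
UUUDUU: M=118.8303, payoff=38.7103, prob=0.046526
DDDUUU: M=71.3310, payoff=0.0000, prob=0.010303
UDDUUU: M=92.0667, payoff=11.9467, prob=0.021895
DUDUUU: M=92.0667, payoff=11.9467, prob=0.021895
UUDUUU: M=118.8303, payoff=38.7103, prob=0.046526
DDUUUU: M=92.0667, payoff=11.9467, prob=0.021895
UDUUUU: M=118.8303, payoff=38.7103, prob=0.046526
DUUUUU: M=118.8303, payoff=38.7103, prob=0.046526
UUUUUU: M=153.3740, payoff=0.0000, prob=0.098867
Price = Σ prob·payoff / R^6 = 12.928670 / 1.194052 = 10.8276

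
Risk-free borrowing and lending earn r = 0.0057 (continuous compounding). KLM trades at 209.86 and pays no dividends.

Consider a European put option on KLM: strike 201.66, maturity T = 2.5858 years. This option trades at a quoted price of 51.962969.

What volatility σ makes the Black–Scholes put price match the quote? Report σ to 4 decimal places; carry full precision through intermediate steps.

At σ = 0.4473 the Black–Scholes value reproduces the quote:
σ√T = 0.4473·√2.5858 = 0.719277
d₁ = (ln(S/K) + (r+σ²/2)T) / (σ√T) = (ln(209.86/201.66) + (0.0057+0.4473²/2)·2.5858) / 0.719277 = (0.039858 + 0.273419) / 0.719277 = 0.435543
d₂ = d₁ − σ√T = 0.435543 − 0.719277 = -0.283734
e^{−rT} = 0.985369
N(−d₁) = 0.331584,  N(−d₂) = 0.611693
V = K·e^{−rT}·N(−d₂) − S·N(−d₁) = 121.549188 − 69.586220 = 51.962969 (equal to the quote); since ∂V/∂σ > 0 for all σ, the implied volatility is unique

sigma = 0.4473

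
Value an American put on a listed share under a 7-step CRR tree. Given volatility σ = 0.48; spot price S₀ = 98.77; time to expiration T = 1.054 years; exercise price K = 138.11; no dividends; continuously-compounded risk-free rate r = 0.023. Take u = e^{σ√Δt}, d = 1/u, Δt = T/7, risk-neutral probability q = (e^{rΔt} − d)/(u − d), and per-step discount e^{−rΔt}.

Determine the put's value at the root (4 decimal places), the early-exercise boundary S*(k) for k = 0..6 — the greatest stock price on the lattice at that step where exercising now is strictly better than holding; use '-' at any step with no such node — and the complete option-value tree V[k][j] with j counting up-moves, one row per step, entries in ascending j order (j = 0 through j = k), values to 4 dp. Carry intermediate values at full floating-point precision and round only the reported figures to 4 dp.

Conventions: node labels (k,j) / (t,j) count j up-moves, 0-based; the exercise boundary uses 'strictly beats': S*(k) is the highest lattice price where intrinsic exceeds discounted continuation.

Δt=0.15057, u=1.20473, d=0.83006, q=0.46283, disc=e^(-rΔt)=0.99654
k=7 terminal: V=max(K-S,0) → 111.2941 99.1900 81.6223 56.1249 19.1186 0.0000 0.0000 0.0000
k=6: j=0 S=32.3060 intr=105.8040 cont=105.3266 V=105.8040[EX]; j=1 S=46.8882 intr=91.2218 cont=90.7443 V=91.2218[EX]; j=2 S=68.0525 intr=70.0575 cont=69.5800 V=70.0575[EX]; j=3 S=98.7700 intr=39.3400 cont=38.8625 V=39.3400[EX]; j=4 S=143.3527 intr=0.0000 cont=10.2345 V=10.2345[hold]; j=5 S=208.0590 intr=0.0000 cont=0.0000 V=0.0000[hold]; j=6 S=301.9724 intr=0.0000 cont=0.0000 V=0.0000[hold]  S*(6)=98.7700
k=5: j=0 S=38.9200 intr=99.1900 cont=98.7125 V=99.1900[EX]; j=1 S=56.4877 intr=81.6223 cont=81.1448 V=81.6223[EX]; j=2 S=81.9851 intr=56.1249 cont=55.6475 V=56.1249[EX]; j=3 S=118.9914 intr=19.1186 cont=25.7797 V=25.7797[hold]; j=4 S=172.7015 intr=0.0000 cont=5.4787 V=5.4787[hold]; j=5 S=250.6553 intr=0.0000 cont=0.0000 V=0.0000[hold]  S*(5)=81.9851
k=4: j=0 S=46.8882 intr=91.2218 cont=90.7443 V=91.2218[EX]; j=1 S=68.0525 intr=70.0575 cont=69.5800 V=70.0575[EX]; j=2 S=98.7700 intr=39.3400 cont=41.9348 V=41.9348[hold]; j=3 S=143.3527 intr=0.0000 cont=16.3271 V=16.3271[hold]; j=4 S=208.0590 intr=0.0000 cont=2.9328 V=2.9328[hold]  S*(4)=68.0525
k=3: j=0 S=56.4877 intr=81.6223 cont=81.1448 V=81.6223[EX]; j=1 S=81.9851 intr=56.1249 cont=56.8443 V=56.8443[hold]; j=2 S=118.9914 intr=19.1186 cont=29.9788 V=29.9788[hold]; j=3 S=172.7015 intr=0.0000 cont=10.0928 V=10.0928[hold]  S*(3)=56.4877
k=2: j=0 S=68.0525 intr=70.0575 cont=69.9118 V=70.0575[EX]; j=1 S=98.7700 intr=39.3400 cont=44.2566 V=44.2566[hold]; j=2 S=143.3527 intr=0.0000 cont=20.7032 V=20.7032[hold]  S*(2)=68.0525
k=1: j=0 S=81.9851 intr=56.1249 cont=57.9152 V=57.9152[hold]; j=1 S=118.9914 intr=19.1186 cont=33.2401 V=33.2401[hold]  S*(1)=-
k=0: j=0 S=98.7700 intr=39.3400 cont=46.3341 V=46.3341[hold]  S*(0)=-

price = 46.3341
boundary = - - 68.0525 56.4877 68.0525 81.9851 98.7700
tree:
46.3341
57.9152 33.2401
70.0575 44.2566 20.7032
81.6223 56.8443 29.9788 10.0928
91.2218 70.0575 41.9348 16.3271 2.9328
99.1900 81.6223 56.1249 25.7797 5.4787 0.0000
105.8040 91.2218 70.0575 39.3400 10.2345 0.0000 0.0000
111.2941 99.1900 81.6223 56.1249 19.1186 0.0000 0.0000 0.0000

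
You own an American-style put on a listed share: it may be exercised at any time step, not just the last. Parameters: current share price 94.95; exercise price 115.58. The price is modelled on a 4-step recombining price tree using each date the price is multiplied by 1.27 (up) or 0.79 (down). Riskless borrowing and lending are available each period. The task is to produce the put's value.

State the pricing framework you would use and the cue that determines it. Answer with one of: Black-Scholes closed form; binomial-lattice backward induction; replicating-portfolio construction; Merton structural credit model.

framework: binomial-lattice backward induction

Key observation: the defining feature is the embedded early-exercise option across 4 discrete dates on the spot-94.95 tree; pricing the strike-115.58 put means working backward with an exercise test at every node.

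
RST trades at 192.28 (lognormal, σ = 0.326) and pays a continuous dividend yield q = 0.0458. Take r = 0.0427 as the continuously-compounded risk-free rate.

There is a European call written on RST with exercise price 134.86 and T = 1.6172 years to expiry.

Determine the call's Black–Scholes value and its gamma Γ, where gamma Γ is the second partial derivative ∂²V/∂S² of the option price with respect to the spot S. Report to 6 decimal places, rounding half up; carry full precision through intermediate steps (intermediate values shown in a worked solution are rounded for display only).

price = 59.517249
Γ = 0.002676

σ√T = 0.326·√1.6172 = 0.414572
d₁ = (ln(S/K) + (r−q+σ²/2)T) / (σ√T) = (ln(192.28/134.86) + (0.0427−0.0458+0.326²/2)·1.6172) / 0.414572 = (0.354715 + 0.080921) / 0.414572 = 1.050812
d₂ = d₁ − σ√T = 1.050812 − 0.414572 = 0.636241
e^{−rT} = 0.933276
e^{−qT} = 0.928609
N(d₁) = 0.853328,  N(d₂) = 0.737690
Call price V = S·e^{−qT}·N(d₁) − K·e^{−rT}·N(d₂) = 152.364116 − 92.846867 = 59.517249
φ(d₁) = (1/√(2π))·e^{−d₁²/2} = 0.229686
Γ = e^{−qT}·φ(d₁) / (S·σ·√T) = 0.002676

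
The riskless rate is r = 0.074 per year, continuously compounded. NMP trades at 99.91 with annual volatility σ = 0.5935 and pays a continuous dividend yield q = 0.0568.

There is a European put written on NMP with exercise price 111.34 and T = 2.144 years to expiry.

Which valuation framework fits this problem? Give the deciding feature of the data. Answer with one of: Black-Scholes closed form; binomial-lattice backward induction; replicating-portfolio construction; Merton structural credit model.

Key observation: with NMP following a GBM at constant σ and r, the European put struck at 111.34 prices in closed form — nothing here needs a stepwise model or a balance sheet.

framework: Black-Scholes closed form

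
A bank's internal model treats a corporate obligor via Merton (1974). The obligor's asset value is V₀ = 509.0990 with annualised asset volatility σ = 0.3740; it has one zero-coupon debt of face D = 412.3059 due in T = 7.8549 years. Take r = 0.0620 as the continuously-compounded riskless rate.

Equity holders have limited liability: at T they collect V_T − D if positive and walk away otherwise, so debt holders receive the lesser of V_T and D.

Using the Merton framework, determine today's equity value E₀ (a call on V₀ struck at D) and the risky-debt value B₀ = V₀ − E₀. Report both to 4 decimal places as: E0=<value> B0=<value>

E0=308.5644 B0=200.5346

Work the structural quantities from V₀ = 509.0990 against face 412.3059:
d₁ = [ln(V₀/D) + (r + σ²/2)T] / (σ√T)
   = [ln(509.0990/412.3059) + (0.0620 + 0.5·0.3740²)·7.8549] / (0.3740·√7.8549)
   = [0.210877 + 1.036360] / 1.048195 = 1.189890
d₂ = d₁ − σ√T = 1.189890 − 1.048195 = 0.141696
N(d₁) = 0.882955,  N(d₂) = 0.556340,  e^(−rT) = 0.614465
E₀ = V₀·N(d₁) − D·e^(−rT)·N(d₂)
   = 509.0990·0.882955 − 412.3059·0.614465·0.556340 = 308.564379
B₀ = V₀ − E₀ = 509.0990 − 308.564379 = 200.534621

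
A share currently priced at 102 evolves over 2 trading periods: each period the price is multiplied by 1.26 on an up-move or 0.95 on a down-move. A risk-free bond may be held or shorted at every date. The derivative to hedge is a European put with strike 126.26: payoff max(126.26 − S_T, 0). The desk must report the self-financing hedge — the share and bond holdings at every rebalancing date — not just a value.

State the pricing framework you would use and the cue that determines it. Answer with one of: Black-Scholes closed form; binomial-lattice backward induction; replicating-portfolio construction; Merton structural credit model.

Key observation: what is demanded is not a single number but the (Δ, B) position at each node of the 1.26/0.95 tree starting at 102; constructing those positions is the replicating-portfolio method.

framework: replicating-portfolio construction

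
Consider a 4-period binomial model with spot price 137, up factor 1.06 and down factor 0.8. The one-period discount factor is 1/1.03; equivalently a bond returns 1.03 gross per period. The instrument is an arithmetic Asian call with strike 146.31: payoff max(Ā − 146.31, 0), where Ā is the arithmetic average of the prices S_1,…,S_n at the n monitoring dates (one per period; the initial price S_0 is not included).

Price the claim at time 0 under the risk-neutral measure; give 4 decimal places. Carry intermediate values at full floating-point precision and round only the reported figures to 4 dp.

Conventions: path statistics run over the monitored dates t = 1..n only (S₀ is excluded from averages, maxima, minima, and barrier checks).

Set p* = 0.8846 (from d < R < u); the path-dependent value is the discounted p*-expectation over all price paths.
Enumerate all 2^4 = 16 price paths (U = up ×1.06, D = down ×0.8); each path with k up-moves has probability p*^k·(1−p*)^(4−k).
DDDD: Ā=80.8848, payoff=0.0000, prob=0.000177
UDDD: Ā=107.1724, payoff=0.0000, prob=0.001359
DUDD: Ā=98.2674, payoff=0.0000, prob=0.001359
UUDD: Ā=130.2043, payoff=0.0000, prob=0.010418
DDUD: Ā=91.1434, payoff=0.0000, prob=0.001359
UDUD: Ā=120.7650, payoff=0.0000, prob=0.010418
DUUD: Ā=111.8600, payoff=0.0000, prob=0.010418
UUUD: Ā=148.2144, payoff=1.9044, prob=0.079875
DDDU: Ā=85.4442, payoff=0.0000, prob=0.001359
UDDU: Ā=113.2135, payoff=0.0000, prob=0.010418
DUDU: Ā=104.3085, payoff=0.0000, prob=0.010418
UUDU: Ā=138.2088, payoff=0.0000, prob=0.079875
DDUU: Ā=97.1845, payoff=0.0000, prob=0.010418
UDUU: Ā=128.7695, payoff=0.0000, prob=0.079875
DUUU: Ā=119.8645, payoff=0.0000, prob=0.079875
UUUU: Ā=158.8204, payoff=12.5104, prob=0.612376
Price = Σ prob·payoff / R^4 = 7.813203 / 1.125509 = 6.9419

price = 6.9419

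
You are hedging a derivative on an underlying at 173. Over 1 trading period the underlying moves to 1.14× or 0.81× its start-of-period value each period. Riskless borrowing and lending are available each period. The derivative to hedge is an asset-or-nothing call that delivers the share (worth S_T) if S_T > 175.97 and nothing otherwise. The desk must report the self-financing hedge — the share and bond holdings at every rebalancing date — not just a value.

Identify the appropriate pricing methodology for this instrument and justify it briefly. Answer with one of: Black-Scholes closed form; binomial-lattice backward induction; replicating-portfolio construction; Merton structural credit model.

framework: replicating-portfolio construction

Key observation: what is demanded is not a single number but the (Δ, B) position at each node of the 1.14/0.81 tree starting at 173; constructing those positions is the replicating-portfolio method.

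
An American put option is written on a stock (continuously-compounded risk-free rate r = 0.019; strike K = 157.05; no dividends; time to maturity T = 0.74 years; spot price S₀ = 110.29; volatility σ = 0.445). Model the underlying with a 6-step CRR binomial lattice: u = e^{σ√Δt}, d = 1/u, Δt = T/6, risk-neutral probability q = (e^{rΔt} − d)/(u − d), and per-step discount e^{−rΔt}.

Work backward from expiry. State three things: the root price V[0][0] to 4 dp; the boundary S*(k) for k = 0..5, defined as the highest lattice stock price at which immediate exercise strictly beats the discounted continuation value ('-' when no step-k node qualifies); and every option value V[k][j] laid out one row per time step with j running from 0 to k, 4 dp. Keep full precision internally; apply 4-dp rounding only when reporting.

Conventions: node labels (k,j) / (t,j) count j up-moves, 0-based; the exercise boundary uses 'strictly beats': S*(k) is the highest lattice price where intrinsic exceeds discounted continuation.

price = 50.2242
boundary = - - 80.6852 94.3333 110.2900 128.9458
tree:
50.2242
63.1353 35.8275
76.3648 48.4422 21.6950
88.0383 62.7167 32.4898 9.5566
98.0228 76.3648 46.7600 16.4624 1.7694
106.5628 88.0383 62.7167 28.1042 3.3369 0.0000
113.8673 98.0228 76.3648 46.7600 6.2927 0.0000 0.0000

Δt=0.12333  u=1.16915  d=0.85532  q=0.46849  discount=0.99766
step 6 (expiry): payoffs max(K−S,0) = 113.8673 98.0228 76.3648 46.7600 6.2927 0.0000 0.0000
step 5: (k=5,j=0): S=50.4872, K−S=106.5628, hold=106.1953 ⇒ V=106.5628 exercise | (k=5,j=1): S=69.0117, K−S=88.0383, hold=87.6707 ⇒ V=88.0383 exercise | (k=5,j=2): S=94.3333, K−S=62.7167, hold=62.3491 ⇒ V=62.7167 exercise | (k=5,j=3): S=128.9458, K−S=28.1042, hold=27.7366 ⇒ V=28.1042 exercise | (k=5,j=4): S=176.2582, K−S=0.0000, hold=3.3369 ⇒ V=3.3369 continue | (k=5,j=5): S=240.9303, K−S=0.0000, hold=0.0000 ⇒ V=0.0000 continue  boundary S*=128.9458
step 4: (k=4,j=0): S=59.0272, K−S=98.0228, hold=97.6552 ⇒ V=98.0228 exercise | (k=4,j=1): S=80.6852, K−S=76.3648, hold=75.9972 ⇒ V=76.3648 exercise | (k=4,j=2): S=110.2900, K−S=46.7600, hold=46.3924 ⇒ V=46.7600 exercise | (k=4,j=3): S=150.7573, K−S=6.2927, hold=16.4624 ⇒ V=16.4624 continue | (k=4,j=4): S=206.0726, K−S=0.0000, hold=1.7694 ⇒ V=1.7694 continue  boundary S*=110.2900
step 3: (k=3,j=0): S=69.0117, K−S=88.0383, hold=87.6707 ⇒ V=88.0383 exercise | (k=3,j=1): S=94.3333, K−S=62.7167, hold=62.3491 ⇒ V=62.7167 exercise | (k=3,j=2): S=128.9458, K−S=28.1042, hold=32.4898 ⇒ V=32.4898 continue | (k=3,j=3): S=176.2582, K−S=0.0000, hold=9.5566 ⇒ V=9.5566 continue  boundary S*=94.3333
step 2: (k=2,j=0): S=80.6852, K−S=76.3648, hold=75.9972 ⇒ V=76.3648 exercise | (k=2,j=1): S=110.2900, K−S=46.7600, hold=48.4422 ⇒ V=48.4422 continue | (k=2,j=2): S=150.7573, K−S=6.2927, hold=21.6950 ⇒ V=21.6950 continue  boundary S*=80.6852
step 1: (k=1,j=0): S=94.3333, K−S=62.7167, hold=63.1353 ⇒ V=63.1353 continue | (k=1,j=1): S=128.9458, K−S=28.1042, hold=35.8275 ⇒ V=35.8275 continue  boundary S*=-
step 0: (k=0,j=0): S=110.2900, K−S=46.7600, hold=50.2242 ⇒ V=50.2242 continue  boundary S*=-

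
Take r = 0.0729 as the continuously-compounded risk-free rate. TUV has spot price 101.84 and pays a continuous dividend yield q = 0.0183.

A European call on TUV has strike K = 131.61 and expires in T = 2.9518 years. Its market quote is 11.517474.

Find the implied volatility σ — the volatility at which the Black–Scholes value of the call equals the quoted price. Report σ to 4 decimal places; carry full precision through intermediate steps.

sigma = 0.2303

At σ = 0.2303 the Black–Scholes value reproduces the quote:
σ√T = 0.2303·√2.9518 = 0.395674
d₁ = (ln(S/K) + (r−q+σ²/2)T) / (σ√T) = (ln(101.84/131.61) + (0.0729−0.0183+0.2303²/2)·2.9518) / 0.395674 = (-0.256440 + 0.239447) / 0.395674 = -0.042947
d₂ = d₁ − σ√T = -0.042947 − 0.395674 = -0.438621
e^{−rT} = 0.806391
e^{−qT} = 0.947415
N(d₁) = 0.482872,  N(d₂) = 0.330468
V = S·e^{−qT}·N(d₁) − K·e^{−rT}·N(d₂) = 46.589791 − 35.072318 = 11.517474 (the observed quote) — the price is monotone increasing in volatility, hence this σ is the only solution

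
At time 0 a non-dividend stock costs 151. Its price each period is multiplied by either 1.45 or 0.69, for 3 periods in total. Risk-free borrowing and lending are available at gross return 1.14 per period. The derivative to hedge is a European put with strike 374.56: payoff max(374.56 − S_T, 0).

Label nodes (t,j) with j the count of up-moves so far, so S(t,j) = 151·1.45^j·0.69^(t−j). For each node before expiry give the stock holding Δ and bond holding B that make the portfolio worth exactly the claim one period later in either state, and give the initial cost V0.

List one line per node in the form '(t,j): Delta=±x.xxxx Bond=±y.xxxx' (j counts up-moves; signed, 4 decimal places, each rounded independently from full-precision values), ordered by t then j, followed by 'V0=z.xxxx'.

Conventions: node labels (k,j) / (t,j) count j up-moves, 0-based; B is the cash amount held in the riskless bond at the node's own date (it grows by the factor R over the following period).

(0,0): Delta=-0.7984 Bond=234.3877
(1,0): Delta=-1.0000 Bond=288.2118
(1,1): Delta=-0.7322 Bond=252.7286
(2,0): Delta=-1.0000 Bond=328.5614
(2,1): Delta=-1.0000 Bond=328.5614
(2,2): Delta=-0.6445 Bond=260.2444
V0=113.8367

Since d<R<u, set p* = (R−d)/(u−d) = 0.5921; price each node as the discounted p*-expectation of its children.
At maturity the claim pays: V(3,0)=324.9551, V(3,1)=270.3179, V(3,2)=155.5005, V(3,3)=0.0000
(2,0): S=71.8911. Δ = (V_up−V_dn)/(S_up−S_dn) = (270.3179−324.9551)/(104.2421−49.6049) = -1.0000. V = [p*·270.3179 + (1−p*)·324.9551]/1.14 = 256.6703. B = V − Δ·S = 328.5614.
(2,1): S=151.0755. Δ = (V_up−V_dn)/(S_up−S_dn) = (155.5005−270.3179)/(219.0595−104.2421) = -1.0000. V = [p*·155.5005 + (1−p*)·270.3179]/1.14 = 177.4859. B = V − Δ·S = 328.5614.
(2,2): S=317.4775. Δ = (V_up−V_dn)/(S_up−S_dn) = (0.0000−155.5005)/(460.3424−219.0595) = -0.6445. V = [p*·0.0000 + (1−p*)·155.5005]/1.14 = 55.6385. B = V − Δ·S = 260.2444.
(1,0): S=104.1900. Δ = (V_up−V_dn)/(S_up−S_dn) = (177.4859−256.6703)/(151.0755−71.8911) = -1.0000. V = [p*·177.4859 + (1−p*)·256.6703]/1.14 = 184.0218. B = V − Δ·S = 288.2118.
(1,1): S=218.9500. Δ = (V_up−V_dn)/(S_up−S_dn) = (55.6385−177.4859)/(317.4775−151.0755) = -0.7322. V = [p*·55.6385 + (1−p*)·177.4859]/1.14 = 92.4030. B = V − Δ·S = 252.7286.
(0,0): S=151.0000. Δ = (V_up−V_dn)/(S_up−S_dn) = (92.4030−184.0218)/(218.9500−104.1900) = -0.7984. V = [p*·92.4030 + (1−p*)·184.0218]/1.14 = 113.8367. B = V − Δ·S = 234.3877.
Sanity check at the root: Δ(0,0)·S0 + B(0,0) reproduces V0 = 113.8367.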